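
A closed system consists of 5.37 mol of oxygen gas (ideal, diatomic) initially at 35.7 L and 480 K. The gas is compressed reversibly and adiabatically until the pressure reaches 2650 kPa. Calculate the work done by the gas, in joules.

-28300 J

P₁ = nRT₁/V₁ = 5.37×8.314×480/35.7 = 600 kPa.
Adiabatic: T₂/T₁ = (P₂/P₁)^((γ−1)/γ) ⇒ T₂ = 480×(4.41)^0.286 = 734 K; V₂ = 12.4 L.
ΔU = nCvΔT = 5.37×20.8×(734−480) = 28300 J.
Q = 0 for an adiabatic process, so W = −ΔU = -28300 J.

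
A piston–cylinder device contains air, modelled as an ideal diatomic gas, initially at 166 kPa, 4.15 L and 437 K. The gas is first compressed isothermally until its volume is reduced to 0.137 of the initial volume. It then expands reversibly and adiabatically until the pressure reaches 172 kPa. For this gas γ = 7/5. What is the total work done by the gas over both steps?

-633 J

n = P₁V₁/(RT₁) = 166×4.15/(8.314×437) = 0.190 mol.
Step 1 — Isothermal: T stays 437 K; PV = const ⇒ V₂ = 0.569 L, P₂ = 1210 kPa.
ΔU = 0 (ideal gas, T constant).
W = nRT ln(V₂/V₁) = 0.190×8.314×437×ln(0.137) = -1370 J.
Q = ΔU + W = -1370 J.
State after step 1: P = 1210 kPa, V = 0.569 L, T = 437 K.
Step 2 — Adiabatic: T₂/T₁ = (P₂/P₁)^((γ−1)/γ) ⇒ T₂ = 437×(0.142)^0.286 = 250 K; V₂ = 2.29 L.
ΔU = nCvΔT = 0.190×20.8×(250−437) = -736 J.
Q = 0 for an adiabatic process, so W = −ΔU = 736 J.
Net over both steps: W = -633 J, Q = -1370 J, ΔU = -736 J.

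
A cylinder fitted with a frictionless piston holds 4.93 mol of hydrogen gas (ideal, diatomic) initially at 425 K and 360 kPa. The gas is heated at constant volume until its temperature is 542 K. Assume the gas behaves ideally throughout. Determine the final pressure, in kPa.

V₁ = nRT₁/P₁ = 4.93×8.314×425/360 = 48.4 L.
Isochoric: V stays 48.4 L; P/T = const ⇒ T₂ = 542 K, P₂ = 459 kPa.

459 kPa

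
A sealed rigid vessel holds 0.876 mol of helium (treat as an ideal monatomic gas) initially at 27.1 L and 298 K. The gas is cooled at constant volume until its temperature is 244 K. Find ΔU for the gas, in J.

P₁ = nRT₁/V₁ = 0.876×8.314×298/27.1 = 80.1 kPa.
Isochoric: V stays 27.1 L; P/T = const ⇒ T₂ = 244 K, P₂ = 65.6 kPa.
For an ideal gas ΔU = nCvΔT with Cv = (3/2)R = 12.5 J/(mol·K).
ΔU = 0.876×12.5×(244−298) = -590 J.

-590 J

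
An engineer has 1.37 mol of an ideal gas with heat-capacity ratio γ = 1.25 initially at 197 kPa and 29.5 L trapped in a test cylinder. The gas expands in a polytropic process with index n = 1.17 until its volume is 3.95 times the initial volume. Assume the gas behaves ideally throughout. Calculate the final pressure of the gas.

T₁ = P₁V₁/(nR) = 197×29.5/(1.37×8.314) = 510 K.
Polytropic n=1.17: T₂ = T₁(V₁/V₂)^(n−1) = 510×(0.253)^0.17 = 404 K; P₂ = P₁(V₁/V₂)^n = 39.5 kPa.

39.5 kPa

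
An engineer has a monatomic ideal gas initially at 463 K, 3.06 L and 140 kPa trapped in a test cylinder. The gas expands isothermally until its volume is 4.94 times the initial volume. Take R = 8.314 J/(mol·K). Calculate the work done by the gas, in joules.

684 J

n = P₁V₁/(RT₁) = 140×3.06/(8.314×463) = 0.111 mol.
Isothermal: T stays 463 K; PV = const ⇒ V₂ = 15.1 L, P₂ = 28.3 kPa.
W = nRT ln(V₂/V₁) = 0.111×8.314×463×ln(4.94) = 684 J.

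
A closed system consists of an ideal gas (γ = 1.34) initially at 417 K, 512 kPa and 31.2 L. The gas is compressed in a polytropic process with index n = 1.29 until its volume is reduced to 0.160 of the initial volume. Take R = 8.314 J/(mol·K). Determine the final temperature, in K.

Polytropic n=1.29: T₂ = T₁(V₁/V₂)^(n−1) = 417×(6.25)^0.29 = 709 K; P₂ = P₁(V₁/V₂)^n = 5440 kPa.

709 K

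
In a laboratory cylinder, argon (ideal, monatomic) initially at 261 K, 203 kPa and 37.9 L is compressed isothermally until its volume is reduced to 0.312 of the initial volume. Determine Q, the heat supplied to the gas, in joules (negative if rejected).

n = P₁V₁/(RT₁) = 203×37.9/(8.314×261) = 3.55 mol.
Isothermal: T stays 261 K; PV = const ⇒ V₂ = 11.8 L, P₂ = 651 kPa.
ΔU = 0 (ideal gas, T constant).
W = nRT ln(V₂/V₁) = 3.55×8.314×261×ln(0.312) = -8960 J.
Q = ΔU + W = -8960 J.

-8960 J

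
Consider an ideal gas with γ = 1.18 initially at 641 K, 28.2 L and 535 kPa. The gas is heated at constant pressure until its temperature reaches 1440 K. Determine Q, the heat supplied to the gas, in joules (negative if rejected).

123000 J

n = P₁V₁/(RT₁) = 535×28.2/(8.314×641) = 2.83 mol.
Isobaric: P stays 535 kPa; V/T = const ⇒ T₂ = 1440 K, V₂ = 63.4 L.
W = PΔV = 535×(63.4−28.2) kPa·L = 18800 J.
ΔU = nCvΔT = 2.83×46.2×(1440−641) = 104000 J.
Q = ΔU + W = nCpΔT = 123000 J.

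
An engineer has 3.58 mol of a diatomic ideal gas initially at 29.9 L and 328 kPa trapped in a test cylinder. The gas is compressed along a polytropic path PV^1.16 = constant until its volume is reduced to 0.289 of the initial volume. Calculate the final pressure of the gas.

T₁ = P₁V₁/(nR) = 328×29.9/(3.58×8.314) = 329 K.
Polytropic n=1.16: T₂ = T₁(V₁/V₂)^(n−1) = 329×(3.46)^0.16 = 402 K; P₂ = P₁(V₁/V₂)^n = 1380 kPa.

1380 kPa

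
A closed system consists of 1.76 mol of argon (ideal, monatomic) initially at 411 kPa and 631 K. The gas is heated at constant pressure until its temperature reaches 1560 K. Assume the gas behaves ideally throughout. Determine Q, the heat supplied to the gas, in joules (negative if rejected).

V₁ = nRT₁/P₁ = 1.76×8.314×631/411 = 22.5 L.
Isobaric: P stays 411 kPa; V/T = const ⇒ T₂ = 1560 K, V₂ = 55.5 L.
W = PΔV = 411×(55.5−22.5) kPa·L = 13600 J.
ΔU = nCvΔT = 1.76×12.5×(1560−631) = 20400 J.
Q = ΔU + W = nCpΔT = 34000 J.

34000 J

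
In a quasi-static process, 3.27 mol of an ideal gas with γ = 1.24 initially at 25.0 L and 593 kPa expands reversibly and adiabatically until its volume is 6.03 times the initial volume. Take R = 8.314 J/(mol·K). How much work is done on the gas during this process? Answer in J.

-21600 J

T₁ = P₁V₁/(nR) = 593×25.0/(3.27×8.314) = 545 K.
Adiabatic: TV^(γ−1) = const ⇒ T₂ = 545×(0.166)^0.240 = 354 K; PV^γ = const ⇒ P₂ = 63.9 kPa.
ΔU = nCvΔT = 3.27×34.6×(354−545) = -21600 J.
Q = 0 for an adiabatic process, so W = −ΔU = 21600 J.
Work done on the gas = −W_by = -21600 J.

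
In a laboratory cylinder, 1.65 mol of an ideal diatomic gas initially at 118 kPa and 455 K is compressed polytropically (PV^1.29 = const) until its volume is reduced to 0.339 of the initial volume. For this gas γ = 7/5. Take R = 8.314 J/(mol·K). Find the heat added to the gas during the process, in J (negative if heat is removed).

V₁ = nRT₁/P₁ = 1.65×8.314×455/118 = 52.9 L.
Polytropic n=1.29: T₂ = T₁(V₁/V₂)^(n−1) = 455×(2.95)^0.29 = 623 K; P₂ = P₁(V₁/V₂)^n = 476 kPa.
W = (P₁V₁−P₂V₂)/(n−1) = (118×52.9−476×17.9)/0.29 = -7930 J.
ΔU = nCvΔT = 1.65×20.8×(623−455) = 5750 J.
Q = ΔU + W = -2180 J.

-2180 J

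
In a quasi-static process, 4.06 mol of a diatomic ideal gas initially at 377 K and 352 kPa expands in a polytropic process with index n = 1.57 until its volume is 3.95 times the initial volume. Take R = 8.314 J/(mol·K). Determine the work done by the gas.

V₁ = nRT₁/P₁ = 4.06×8.314×377/352 = 36.2 L.
Polytropic n=1.57: T₂ = T₁(V₁/V₂)^(n−1) = 377×(0.253)^0.57 = 172 K; P₂ = P₁(V₁/V₂)^n = 40.7 kPa.
W = (P₁V₁−P₂V₂)/(n−1) = (352×36.2−40.7×143)/0.57 = 12100 J.

12100 J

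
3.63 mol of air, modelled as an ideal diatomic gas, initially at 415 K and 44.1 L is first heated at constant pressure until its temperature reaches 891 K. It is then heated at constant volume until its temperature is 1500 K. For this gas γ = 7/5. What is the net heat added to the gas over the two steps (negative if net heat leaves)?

96200 J

P₁ = nRT₁/V₁ = 3.63×8.314×415/44.1 = 284 kPa.
Step 1 — Isobaric: P stays 284 kPa; V/T = const ⇒ T₂ = 891 K, V₂ = 94.7 L.
W = PΔV = 284×(94.7−44.1) kPa·L = 14400 J.
ΔU = nCvΔT = 3.63×20.8×(891−415) = 35900 J.
Q = ΔU + W = nCpΔT = 50300 J.
State after step 1: P = 284 kPa, V = 94.7 L, T = 891 K.
Step 2 — Isochoric: V stays 94.7 L; P/T = const ⇒ T₂ = 1500 K, P₂ = 478 kPa.
W = 0 (no volume change).
ΔU = nCvΔT = 3.63×20.8×(1500−891) = 45900 J.
Q = ΔU = 45900 J.
Net over both steps: W = 14400 J, Q = 96200 J, ΔU = 81900 J.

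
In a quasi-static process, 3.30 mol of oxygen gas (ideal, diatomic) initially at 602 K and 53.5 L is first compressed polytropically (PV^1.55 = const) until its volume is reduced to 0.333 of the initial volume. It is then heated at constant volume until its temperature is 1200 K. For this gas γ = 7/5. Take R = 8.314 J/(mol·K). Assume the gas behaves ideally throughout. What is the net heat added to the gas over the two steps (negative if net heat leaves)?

P₁ = nRT₁/V₁ = 3.30×8.314×602/53.5 = 309 kPa.
Step 1 — Polytropic n=1.55: T₂ = T₁(V₁/V₂)^(n−1) = 602×(3.00)^0.55 = 1100 K; P₂ = P₁(V₁/V₂)^n = 1700 kPa.
W = (P₁V₁−P₂V₂)/(n−1) = (309×53.5−1700×17.8)/0.55 = -25000 J.
ΔU = nCvΔT = 3.30×20.8×(1100−602) = 34300 J.
Q = ΔU + W = 9360 J.
State after step 1: P = 1700 kPa, V = 17.8 L, T = 1100 K.
Step 2 — Isochoric: V stays 17.8 L; P/T = const ⇒ T₂ = 1200 K, P₂ = 1850 kPa.
W = 0 (no volume change).
ΔU = nCvΔT = 3.30×20.8×(1200−1100) = 6710 J.
Q = ΔU = 6710 J.
Net over both steps: W = -25000 J, Q = 16100 J, ΔU = 41000 J.

16100 J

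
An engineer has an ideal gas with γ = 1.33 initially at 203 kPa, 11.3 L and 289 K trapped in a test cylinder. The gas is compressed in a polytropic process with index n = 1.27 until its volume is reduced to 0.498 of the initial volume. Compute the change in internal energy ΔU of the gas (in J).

n = P₁V₁/(RT₁) = 203×11.3/(8.314×289) = 0.955 mol.
Polytropic n=1.27: T₂ = T₁(V₁/V₂)^(n−1) = 289×(2.01)^0.27 = 349 K; P₂ = P₁(V₁/V₂)^n = 492 kPa.
For an ideal gas ΔU = nCvΔT with Cv = R/(γ−1) = 25.2 J/(mol·K).
ΔU = 0.955×25.2×(349−289) = 1440 J.

1440 J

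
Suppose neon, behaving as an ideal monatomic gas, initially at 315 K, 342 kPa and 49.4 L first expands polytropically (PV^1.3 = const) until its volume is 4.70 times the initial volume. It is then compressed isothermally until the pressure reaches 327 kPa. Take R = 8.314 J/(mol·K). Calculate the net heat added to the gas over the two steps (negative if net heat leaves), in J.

n = P₁V₁/(RT₁) = 342×49.4/(8.314×315) = 6.45 mol.
Step 1 — Polytropic n=1.3: T₂ = T₁(V₁/V₂)^(n−1) = 315×(0.213)^0.30 = 198 K; P₂ = P₁(V₁/V₂)^n = 45.7 kPa.
W = (P₁V₁−P₂V₂)/(n−1) = (342×49.4−45.7×232)/0.30 = 20900 J.
ΔU = nCvΔT = 6.45×12.5×(198−315) = -9410 J.
Q = ΔU + W = 11500 J.
State after step 1: P = 45.7 kPa, V = 232 L, T = 198 K.
Step 2 — Isothermal: T stays 198 K; PV = const ⇒ V₂ = 32.5 L, P₂ = 327 kPa.
ΔU = 0 (ideal gas, T constant).
W = nRT ln(V₂/V₁) = 6.45×8.314×198×ln(0.140) = -20900 J.
Q = ΔU + W = -20900 J.
Net over both steps: W = 26.8 J, Q = -9390 J, ΔU = -9410 J.

-9390 J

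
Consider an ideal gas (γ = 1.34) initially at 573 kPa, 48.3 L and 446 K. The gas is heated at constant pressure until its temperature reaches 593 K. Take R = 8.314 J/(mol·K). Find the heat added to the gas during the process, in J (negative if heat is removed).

n = P₁V₁/(RT₁) = 573×48.3/(8.314×446) = 7.46 mol.
Isobaric: P stays 573 kPa; V/T = const ⇒ T₂ = 593 K, V₂ = 64.2 L.
W = PΔV = 573×(64.2−48.3) kPa·L = 9120 J.
ΔU = nCvΔT = 7.46×24.5×(593−446) = 26800 J.
Q = ΔU + W = nCpΔT = 36000 J.

36000 J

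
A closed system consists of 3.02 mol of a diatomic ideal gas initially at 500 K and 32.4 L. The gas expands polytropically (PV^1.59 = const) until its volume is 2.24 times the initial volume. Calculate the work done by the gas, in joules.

P₁ = nRT₁/V₁ = 3.02×8.314×500/32.4 = 387 kPa.
Polytropic n=1.59: T₂ = T₁(V₁/V₂)^(n−1) = 500×(0.446)^0.59 = 311 K; P₂ = P₁(V₁/V₂)^n = 107 kPa.
W = (P₁V₁−P₂V₂)/(n−1) = (387×32.4−107×72.6)/0.59 = 8060 J.

8060 J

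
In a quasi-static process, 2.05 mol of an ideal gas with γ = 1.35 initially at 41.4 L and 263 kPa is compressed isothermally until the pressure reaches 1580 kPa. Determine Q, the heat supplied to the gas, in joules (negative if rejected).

T₁ = P₁V₁/(nR) = 263×41.4/(2.05×8.314) = 639 K.
Isothermal: T stays 639 K; PV = const ⇒ V₂ = 6.89 L, P₂ = 1580 kPa.
ΔU = 0 (ideal gas, T constant).
W = nRT ln(V₂/V₁) = 2.05×8.314×639×ln(0.166) = -19500 J.
Q = ΔU + W = -19500 J.

-19500 J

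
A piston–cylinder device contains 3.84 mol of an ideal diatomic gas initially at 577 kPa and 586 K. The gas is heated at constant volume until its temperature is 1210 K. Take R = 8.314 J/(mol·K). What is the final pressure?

V₁ = nRT₁/P₁ = 3.84×8.314×586/577 = 32.4 L.
Isochoric: V stays 32.4 L; P/T = const ⇒ T₂ = 1210 K, P₂ = 1190 kPa.

1190 kPa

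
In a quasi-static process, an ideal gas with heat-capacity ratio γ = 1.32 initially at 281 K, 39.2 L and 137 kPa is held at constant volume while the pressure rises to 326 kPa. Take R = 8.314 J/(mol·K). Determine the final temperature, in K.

Isochoric: V stays 39.2 L; P/T = const ⇒ T₂ = 669 K, P₂ = 326 kPa.

669 K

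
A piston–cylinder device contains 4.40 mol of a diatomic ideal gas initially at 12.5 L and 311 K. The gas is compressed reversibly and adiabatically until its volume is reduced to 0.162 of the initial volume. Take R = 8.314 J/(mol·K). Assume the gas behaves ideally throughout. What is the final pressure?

P₁ = nRT₁/V₁ = 4.40×8.314×311/12.5 = 910 kPa.
Adiabatic: TV^(γ−1) = const ⇒ T₂ = 311×(6.17)^0.400 = 644 K; PV^γ = const ⇒ P₂ = 11600 kPa.

11600 kPa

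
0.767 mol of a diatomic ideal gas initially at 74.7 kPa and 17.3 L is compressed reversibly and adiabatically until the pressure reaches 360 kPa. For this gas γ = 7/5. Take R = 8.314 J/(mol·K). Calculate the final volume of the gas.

T₁ = P₁V₁/(nR) = 74.7×17.3/(0.767×8.314) = 203 K.
Adiabatic: T₂/T₁ = (P₂/P₁)^((γ−1)/γ) ⇒ T₂ = 203×(4.82)^0.286 = 318 K; V₂ = 5.63 L.

5.63 L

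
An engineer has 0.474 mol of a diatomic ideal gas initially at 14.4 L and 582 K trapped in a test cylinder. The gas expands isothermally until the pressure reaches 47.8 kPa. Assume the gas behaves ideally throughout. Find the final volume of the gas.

P₁ = nRT₁/V₁ = 0.474×8.314×582/14.4 = 159 kPa.
Isothermal: T stays 582 K; PV = const ⇒ V₂ = 48.0 L, P₂ = 47.8 kPa.

48.0 L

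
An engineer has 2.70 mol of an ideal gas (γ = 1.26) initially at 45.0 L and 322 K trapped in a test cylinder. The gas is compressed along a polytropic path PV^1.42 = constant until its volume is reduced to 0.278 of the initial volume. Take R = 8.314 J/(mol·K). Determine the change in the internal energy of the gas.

P₁ = nRT₁/V₁ = 2.70×8.314×322/45.0 = 161 kPa.
Polytropic n=1.42: T₂ = T₁(V₁/V₂)^(n−1) = 322×(3.60)^0.42 = 551 K; P₂ = P₁(V₁/V₂)^n = 989 kPa.
For an ideal gas ΔU = nCvΔT with Cv = R/(γ−1) = 32.0 J/(mol·K).
ΔU = 2.70×32.0×(551−322) = 19800 J.

19800 J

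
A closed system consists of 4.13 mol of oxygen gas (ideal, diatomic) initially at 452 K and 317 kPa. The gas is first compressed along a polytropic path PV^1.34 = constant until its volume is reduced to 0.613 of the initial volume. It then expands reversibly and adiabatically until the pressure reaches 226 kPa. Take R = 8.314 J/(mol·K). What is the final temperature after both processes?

402 K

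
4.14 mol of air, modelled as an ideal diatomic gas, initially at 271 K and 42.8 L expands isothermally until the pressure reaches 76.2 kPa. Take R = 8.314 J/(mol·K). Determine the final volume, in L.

122 L

P₁ = nRT₁/V₁ = 4.14×8.314×271/42.8 = 218 kPa.
Isothermal: T stays 271 K; PV = const ⇒ V₂ = 122 L, P₂ = 76.2 kPa.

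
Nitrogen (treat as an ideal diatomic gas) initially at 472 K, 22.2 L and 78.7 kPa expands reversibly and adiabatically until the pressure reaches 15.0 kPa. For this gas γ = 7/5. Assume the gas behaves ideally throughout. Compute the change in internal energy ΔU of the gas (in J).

n = P₁V₁/(RT₁) = 78.7×22.2/(8.314×472) = 0.445 mol.
Adiabatic: T₂/T₁ = (P₂/P₁)^((γ−1)/γ) ⇒ T₂ = 472×(0.191)^0.286 = 294 K; V₂ = 72.5 L.
For an ideal gas ΔU = nCvΔT with Cv = (5/2)R = 20.8 J/(mol·K).
ΔU = 0.445×20.8×(294−472) = -1650 J.

-1650 J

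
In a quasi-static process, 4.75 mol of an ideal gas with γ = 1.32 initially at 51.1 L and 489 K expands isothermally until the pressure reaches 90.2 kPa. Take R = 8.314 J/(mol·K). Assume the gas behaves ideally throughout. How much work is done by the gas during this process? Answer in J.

27700 J

P₁ = nRT₁/V₁ = 4.75×8.314×489/51.1 = 378 kPa.
Isothermal: T stays 489 K; PV = const ⇒ V₂ = 214 L, P₂ = 90.2 kPa.
W = nRT ln(V₂/V₁) = 4.75×8.314×489×ln(4.19) = 27700 J.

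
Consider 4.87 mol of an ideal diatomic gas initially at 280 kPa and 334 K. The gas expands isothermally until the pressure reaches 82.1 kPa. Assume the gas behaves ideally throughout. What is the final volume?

165 L

V₁ = nRT₁/P₁ = 4.87×8.314×334/280 = 48.3 L.
Isothermal: T stays 334 K; PV = const ⇒ V₂ = 165 L, P₂ = 82.1 kPa.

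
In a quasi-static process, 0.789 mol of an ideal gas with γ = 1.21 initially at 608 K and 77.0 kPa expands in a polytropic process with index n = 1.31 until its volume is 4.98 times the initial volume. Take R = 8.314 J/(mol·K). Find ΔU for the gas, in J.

-7450 J

V₁ = nRT₁/P₁ = 0.789×8.314×608/77.0 = 51.8 L.
Polytropic n=1.31: T₂ = T₁(V₁/V₂)^(n−1) = 608×(0.201)^0.31 = 370 K; P₂ = P₁(V₁/V₂)^n = 9.40 kPa.
For an ideal gas ΔU = nCvΔT with Cv = R/(γ−1) = 39.6 J/(mol·K).
ΔU = 0.789×39.6×(370−608) = -7450 J.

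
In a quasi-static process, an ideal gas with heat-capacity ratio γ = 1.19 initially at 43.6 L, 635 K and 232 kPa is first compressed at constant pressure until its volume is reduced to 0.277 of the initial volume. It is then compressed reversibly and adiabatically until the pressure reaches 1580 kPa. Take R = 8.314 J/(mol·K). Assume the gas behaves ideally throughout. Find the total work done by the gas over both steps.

-12600 J

n = P₁V₁/(RT₁) = 232×43.6/(8.314×635) = 1.92 mol.
Step 1 — Isobaric: P stays 232 kPa; V/T = const ⇒ T₂ = 176 K, V₂ = 12.1 L.
W = PΔV = 232×(12.1−43.6) kPa·L = -7310 J.
ΔU = nCvΔT = 1.92×43.8×(176−635) = -38500 J.
Q = ΔU + W = nCpΔT = -45800 J.
State after step 1: P = 232 kPa, V = 12.1 L, T = 176 K.
Step 2 — Adiabatic: T₂/T₁ = (P₂/P₁)^((γ−1)/γ) ⇒ T₂ = 176×(6.81)^0.160 = 239 K; V₂ = 2.41 L.
ΔU = nCvΔT = 1.92×43.8×(239−176) = 5290 J.
Q = 0 for an adiabatic process, so W = −ΔU = -5290 J.
Net over both steps: W = -12600 J, Q = -45800 J, ΔU = -33200 J.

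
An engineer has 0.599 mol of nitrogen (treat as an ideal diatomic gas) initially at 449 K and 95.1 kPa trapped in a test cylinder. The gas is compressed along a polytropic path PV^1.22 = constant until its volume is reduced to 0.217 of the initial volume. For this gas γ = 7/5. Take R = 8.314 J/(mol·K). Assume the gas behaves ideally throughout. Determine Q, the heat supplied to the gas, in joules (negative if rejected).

V₁ = nRT₁/P₁ = 0.599×8.314×449/95.1 = 23.5 L.
Polytropic n=1.22: T₂ = T₁(V₁/V₂)^(n−1) = 449×(4.61)^0.22 = 628 K; P₂ = P₁(V₁/V₂)^n = 613 kPa.
W = (P₁V₁−P₂V₂)/(n−1) = (95.1×23.5−613×5.10)/0.22 = -4060 J.
ΔU = nCvΔT = 0.599×20.8×(628−449) = 2230 J.
Q = ΔU + W = -1830 J.

-1830 J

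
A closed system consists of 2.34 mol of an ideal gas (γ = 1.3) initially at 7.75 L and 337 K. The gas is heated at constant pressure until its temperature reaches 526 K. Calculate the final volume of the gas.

P₁ = nRT₁/V₁ = 2.34×8.314×337/7.75 = 846 kPa.
Isobaric: P stays 846 kPa; V/T = const ⇒ T₂ = 526 K, V₂ = 12.1 L.

12.1 L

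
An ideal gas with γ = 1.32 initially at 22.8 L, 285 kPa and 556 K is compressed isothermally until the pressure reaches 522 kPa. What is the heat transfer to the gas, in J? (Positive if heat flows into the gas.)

-3930 J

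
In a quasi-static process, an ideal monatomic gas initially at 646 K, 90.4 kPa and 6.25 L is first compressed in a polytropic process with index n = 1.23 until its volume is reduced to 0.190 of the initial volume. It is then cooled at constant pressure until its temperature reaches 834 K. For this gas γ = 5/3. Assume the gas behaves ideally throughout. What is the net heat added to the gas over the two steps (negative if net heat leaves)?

-994 J

n = P₁V₁/(RT₁) = 90.4×6.25/(8.314×646) = 0.105 mol.
Step 1 — Polytropic n=1.23: T₂ = T₁(V₁/V₂)^(n−1) = 646×(5.26)^0.23 = 946 K; P₂ = P₁(V₁/V₂)^n = 697 kPa.
W = (P₁V₁−P₂V₂)/(n−1) = (90.4×6.25−697×1.19)/0.23 = -1140 J.
ΔU = nCvΔT = 0.105×12.5×(946−646) = 394 J.
Q = ΔU + W = -748 J.
State after step 1: P = 697 kPa, V = 1.19 L, T = 946 K.
Step 2 — Isobaric: P stays 697 kPa; V/T = const ⇒ T₂ = 834 K, V₂ = 1.05 L.
W = PΔV = 697×(1.05−1.19) kPa·L = -98.4 J.
ΔU = nCvΔT = 0.105×12.5×(834−946) = -148 J.
Q = ΔU + W = nCpΔT = -246 J.
Net over both steps: W = -1240 J, Q = -994 J, ΔU = 247 J.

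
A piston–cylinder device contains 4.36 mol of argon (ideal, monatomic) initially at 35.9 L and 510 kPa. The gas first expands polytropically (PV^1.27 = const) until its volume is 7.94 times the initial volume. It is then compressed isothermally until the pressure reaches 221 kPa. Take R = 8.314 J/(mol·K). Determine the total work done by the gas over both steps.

T₁ = P₁V₁/(nR) = 510×35.9/(4.36×8.314) = 505 K.
Step 1 — Polytropic n=1.27: T₂ = T₁(V₁/V₂)^(n−1) = 505×(0.126)^0.27 = 289 K; P₂ = P₁(V₁/V₂)^n = 36.7 kPa.
W = (P₁V₁−P₂V₂)/(n−1) = (510×35.9−36.7×285)/0.27 = 29100 J.
ΔU = nCvΔT = 4.36×12.5×(289−505) = -11800 J.
Q = ΔU + W = 17300 J.
State after step 1: P = 36.7 kPa, V = 285 L, T = 289 K.
Step 2 — Isothermal: T stays 289 K; PV = const ⇒ V₂ = 47.4 L, P₂ = 221 kPa.
ΔU = 0 (ideal gas, T constant).
W = nRT ln(V₂/V₁) = 4.36×8.314×289×ln(0.166) = -18800 J.
Q = ΔU + W = -18800 J.
Net over both steps: W = 10300 J, Q = -1500 J, ΔU = -11800 J.

10300 J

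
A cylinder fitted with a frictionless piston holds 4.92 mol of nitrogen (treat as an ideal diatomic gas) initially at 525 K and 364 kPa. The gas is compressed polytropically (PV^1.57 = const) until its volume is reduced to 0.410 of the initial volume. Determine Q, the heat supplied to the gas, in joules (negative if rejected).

10600 J

V₁ = nRT₁/P₁ = 4.92×8.314×525/364 = 59.0 L.
Polytropic n=1.57: T₂ = T₁(V₁/V₂)^(n−1) = 525×(2.44)^0.57 = 873 K; P₂ = P₁(V₁/V₂)^n = 1480 kPa.
W = (P₁V₁−P₂V₂)/(n−1) = (364×59.0−1480×24.2)/0.57 = -25000 J.
ΔU = nCvΔT = 4.92×20.8×(873−525) = 35600 J.
Q = ΔU + W = 10600 J.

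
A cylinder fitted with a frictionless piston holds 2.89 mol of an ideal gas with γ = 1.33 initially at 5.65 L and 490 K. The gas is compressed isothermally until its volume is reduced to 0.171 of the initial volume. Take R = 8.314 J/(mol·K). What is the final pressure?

12200 kPa

P₁ = nRT₁/V₁ = 2.89×8.314×490/5.65 = 2080 kPa.
Isothermal: T stays 490 K; PV = const ⇒ V₂ = 0.966 L, P₂ = 12200 kPa.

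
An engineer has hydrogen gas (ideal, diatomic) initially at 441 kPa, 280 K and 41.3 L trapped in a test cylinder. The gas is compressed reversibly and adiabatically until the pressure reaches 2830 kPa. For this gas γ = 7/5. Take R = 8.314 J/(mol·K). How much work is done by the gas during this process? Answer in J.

-31900 J

n = P₁V₁/(RT₁) = 441×41.3/(8.314×280) = 7.82 mol.
Adiabatic: T₂/T₁ = (P₂/P₁)^((γ−1)/γ) ⇒ T₂ = 280×(6.42)^0.286 = 476 K; V₂ = 10.9 L.
ΔU = nCvΔT = 7.82×20.8×(476−280) = 31900 J.
Q = 0 for an adiabatic process, so W = −ΔU = -31900 J.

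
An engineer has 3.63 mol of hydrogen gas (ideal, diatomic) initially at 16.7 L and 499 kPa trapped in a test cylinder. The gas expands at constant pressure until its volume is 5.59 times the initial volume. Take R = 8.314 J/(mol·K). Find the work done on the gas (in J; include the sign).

-38200 J

T₁ = P₁V₁/(nR) = 499×16.7/(3.63×8.314) = 276 K.
Isobaric: P stays 499 kPa; V/T = const ⇒ T₂ = 1540 K, V₂ = 93.4 L.
W = PΔV = 499×(93.4−16.7) kPa·L = 38200 J.
Work done on the gas = −W_by = -38200 J.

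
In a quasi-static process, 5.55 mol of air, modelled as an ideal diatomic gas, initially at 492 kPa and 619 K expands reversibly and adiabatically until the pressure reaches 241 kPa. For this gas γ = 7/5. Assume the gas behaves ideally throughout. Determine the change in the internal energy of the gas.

V₁ = nRT₁/P₁ = 5.55×8.314×619/492 = 58.1 L.
Adiabatic: T₂/T₁ = (P₂/P₁)^((γ−1)/γ) ⇒ T₂ = 619×(0.490)^0.286 = 505 K; V₂ = 96.7 L.
For an ideal gas ΔU = nCvΔT with Cv = (5/2)R = 20.8 J/(mol·K).
ΔU = 5.55×20.8×(505−619) = -13200 J.

-13200 J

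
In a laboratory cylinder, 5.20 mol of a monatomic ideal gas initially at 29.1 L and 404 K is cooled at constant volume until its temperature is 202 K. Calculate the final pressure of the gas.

300 kPa

P₁ = nRT₁/V₁ = 5.20×8.314×404/29.1 = 600 kPa.
Isochoric: V stays 29.1 L; P/T = const ⇒ T₂ = 202 K, P₂ = 300 kPa.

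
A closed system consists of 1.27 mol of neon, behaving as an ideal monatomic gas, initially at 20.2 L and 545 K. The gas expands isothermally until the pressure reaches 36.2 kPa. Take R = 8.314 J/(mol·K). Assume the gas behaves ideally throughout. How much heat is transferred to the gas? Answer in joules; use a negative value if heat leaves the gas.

P₁ = nRT₁/V₁ = 1.27×8.314×545/20.2 = 285 kPa.
Isothermal: T stays 545 K; PV = const ⇒ V₂ = 159 L, P₂ = 36.2 kPa.
ΔU = 0 (ideal gas, T constant).
W = nRT ln(V₂/V₁) = 1.27×8.314×545×ln(7.87) = 11900 J.
Q = ΔU + W = 11900 J.

11900 J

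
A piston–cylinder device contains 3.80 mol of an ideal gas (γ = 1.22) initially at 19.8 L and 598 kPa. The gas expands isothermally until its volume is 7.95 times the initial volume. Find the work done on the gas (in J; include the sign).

T₁ = P₁V₁/(nR) = 598×19.8/(3.80×8.314) = 375 K.
Isothermal: T stays 375 K; PV = const ⇒ V₂ = 157 L, P₂ = 75.2 kPa.
W = nRT ln(V₂/V₁) = 3.80×8.314×375×ln(7.95) = 24500 J.
Work done on the gas = −W_by = -24500 J.

-24500 J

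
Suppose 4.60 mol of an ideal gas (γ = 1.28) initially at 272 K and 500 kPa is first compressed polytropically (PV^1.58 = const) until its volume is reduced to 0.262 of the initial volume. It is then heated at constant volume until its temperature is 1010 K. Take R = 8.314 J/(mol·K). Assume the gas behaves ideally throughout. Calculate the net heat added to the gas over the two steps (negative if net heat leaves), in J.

79700 J

V₁ = nRT₁/P₁ = 4.60×8.314×272/500 = 20.8 L.
Step 1 — Polytropic n=1.58: T₂ = T₁(V₁/V₂)^(n−1) = 272×(3.82)^0.58 = 591 K; P₂ = P₁(V₁/V₂)^n = 4150 kPa.
W = (P₁V₁−P₂V₂)/(n−1) = (500×20.8−4150×5.45)/0.58 = -21100 J.
ΔU = nCvΔT = 4.60×29.7×(591−272) = 43600 J.
Q = ΔU + W = 22600 J.
State after step 1: P = 4150 kPa, V = 5.45 L, T = 591 K.
Step 2 — Isochoric: V stays 5.45 L; P/T = const ⇒ T₂ = 1010 K, P₂ = 7090 kPa.
W = 0 (no volume change).
ΔU = nCvΔT = 4.60×29.7×(1010−591) = 57200 J.
Q = ΔU = 57200 J.
Net over both steps: W = -21100 J, Q = 79700 J, ΔU = 101000 J.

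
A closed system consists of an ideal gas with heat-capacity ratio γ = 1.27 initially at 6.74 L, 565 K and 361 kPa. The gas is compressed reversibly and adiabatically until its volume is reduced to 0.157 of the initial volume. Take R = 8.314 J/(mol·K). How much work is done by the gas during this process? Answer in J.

-5840 J

n = P₁V₁/(RT₁) = 361×6.74/(8.314×565) = 0.518 mol.
Adiabatic: TV^(γ−1) = const ⇒ T₂ = 565×(6.37)^0.270 = 931 K; PV^γ = const ⇒ P₂ = 3790 kPa.
ΔU = nCvΔT = 0.518×30.8×(931−565) = 5840 J.
Q = 0 for an adiabatic process, so W = −ΔU = -5840 J.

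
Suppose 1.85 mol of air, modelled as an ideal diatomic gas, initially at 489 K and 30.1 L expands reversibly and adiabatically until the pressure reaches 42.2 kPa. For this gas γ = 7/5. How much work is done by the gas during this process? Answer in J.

7490 J

P₁ = nRT₁/V₁ = 1.85×8.314×489/30.1 = 250 kPa.
Adiabatic: T₂/T₁ = (P₂/P₁)^((γ−1)/γ) ⇒ T₂ = 489×(0.169)^0.286 = 294 K; V₂ = 107 L.
ΔU = nCvΔT = 1.85×20.8×(294−489) = -7490 J.
Q = 0 for an adiabatic process, so W = −ΔU = 7490 J.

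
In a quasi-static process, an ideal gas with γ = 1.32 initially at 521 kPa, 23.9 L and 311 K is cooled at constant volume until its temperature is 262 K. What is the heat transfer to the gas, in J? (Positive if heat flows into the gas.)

-6130 J

n = P₁V₁/(RT₁) = 521×23.9/(8.314×311) = 4.82 mol.
Isochoric: V stays 23.9 L; P/T = const ⇒ T₂ = 262 K, P₂ = 439 kPa.
W = 0 (no volume change).
ΔU = nCvΔT = 4.82×26.0×(262−311) = -6130 J.
Q = ΔU = -6130 J.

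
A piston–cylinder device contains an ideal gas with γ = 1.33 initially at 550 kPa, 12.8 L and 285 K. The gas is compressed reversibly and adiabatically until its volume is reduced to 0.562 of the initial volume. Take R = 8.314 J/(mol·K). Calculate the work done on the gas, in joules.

n = P₁V₁/(RT₁) = 550×12.8/(8.314×285) = 2.97 mol.
Adiabatic: TV^(γ−1) = const ⇒ T₂ = 285×(1.78)^0.330 = 345 K; PV^γ = const ⇒ P₂ = 1180 kPa.
ΔU = nCvΔT = 2.97×25.2×(345−285) = 4470 J.
Q = 0 for an adiabatic process, so W = −ΔU = -4470 J.
Work done on the gas = −W_by = 4470 J.

4470 J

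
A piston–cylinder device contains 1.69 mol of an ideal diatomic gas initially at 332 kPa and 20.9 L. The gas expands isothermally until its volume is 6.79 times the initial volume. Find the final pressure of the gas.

48.9 kPa

T₁ = P₁V₁/(nR) = 332×20.9/(1.69×8.314) = 494 K.
Isothermal: T stays 494 K; PV = const ⇒ V₂ = 142 L, P₂ = 48.9 kPa.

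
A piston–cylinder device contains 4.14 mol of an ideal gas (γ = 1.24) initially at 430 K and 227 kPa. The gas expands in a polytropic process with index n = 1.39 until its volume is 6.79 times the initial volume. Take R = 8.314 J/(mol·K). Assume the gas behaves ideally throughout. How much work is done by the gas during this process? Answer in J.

20000 J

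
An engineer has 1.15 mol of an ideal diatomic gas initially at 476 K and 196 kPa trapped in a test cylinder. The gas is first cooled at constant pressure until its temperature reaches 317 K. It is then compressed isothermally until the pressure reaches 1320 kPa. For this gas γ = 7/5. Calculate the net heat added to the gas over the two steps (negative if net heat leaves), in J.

V₁ = nRT₁/P₁ = 1.15×8.314×476/196 = 23.2 L.
Step 1 — Isobaric: P stays 196 kPa; V/T = const ⇒ T₂ = 317 K, V₂ = 15.5 L.
W = PΔV = 196×(15.5−23.2) kPa·L = -1520 J.
ΔU = nCvΔT = 1.15×20.8×(317−476) = -3800 J.
Q = ΔU + W = nCpΔT = -5320 J.
State after step 1: P = 196 kPa, V = 15.5 L, T = 317 K.
Step 2 — Isothermal: T stays 317 K; PV = const ⇒ V₂ = 2.30 L, P₂ = 1320 kPa.
ΔU = 0 (ideal gas, T constant).
W = nRT ln(V₂/V₁) = 1.15×8.314×317×ln(0.148) = -5780 J.
Q = ΔU + W = -5780 J.
Net over both steps: W = -7300 J, Q = -11100 J, ΔU = -3800 J.

-11100 J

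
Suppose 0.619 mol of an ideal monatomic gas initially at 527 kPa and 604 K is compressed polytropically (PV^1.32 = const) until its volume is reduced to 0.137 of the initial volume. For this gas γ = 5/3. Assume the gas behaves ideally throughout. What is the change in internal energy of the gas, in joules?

V₁ = nRT₁/P₁ = 0.619×8.314×604/527 = 5.90 L.
Polytropic n=1.32: T₂ = T₁(V₁/V₂)^(n−1) = 604×(7.30)^0.32 = 1140 K; P₂ = P₁(V₁/V₂)^n = 7270 kPa.
For an ideal gas ΔU = nCvΔT with Cv = (3/2)R = 12.5 J/(mol·K).
ΔU = 0.619×12.5×(1140−604) = 4150 J.

4150 J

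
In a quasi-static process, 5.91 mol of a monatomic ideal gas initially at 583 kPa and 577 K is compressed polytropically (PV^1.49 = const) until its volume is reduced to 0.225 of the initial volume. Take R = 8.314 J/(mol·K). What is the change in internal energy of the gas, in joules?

V₁ = nRT₁/P₁ = 5.91×8.314×577/583 = 48.6 L.
Polytropic n=1.49: T₂ = T₁(V₁/V₂)^(n−1) = 577×(4.44)^0.49 = 1200 K; P₂ = P₁(V₁/V₂)^n = 5380 kPa.
For an ideal gas ΔU = nCvΔT with Cv = (3/2)R = 12.5 J/(mol·K).
ΔU = 5.91×12.5×(1200−577) = 45800 J.

45800 J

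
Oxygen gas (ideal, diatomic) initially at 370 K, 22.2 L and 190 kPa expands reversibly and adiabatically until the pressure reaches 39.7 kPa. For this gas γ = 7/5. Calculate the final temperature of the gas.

237 K

Adiabatic: T₂/T₁ = (P₂/P₁)^((γ−1)/γ) ⇒ T₂ = 370×(0.209)^0.286 = 237 K; V₂ = 67.9 L.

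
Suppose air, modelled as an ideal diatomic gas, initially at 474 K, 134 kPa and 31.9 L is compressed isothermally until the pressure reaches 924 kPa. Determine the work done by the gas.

-8250 J

n = P₁V₁/(RT₁) = 134×31.9/(8.314×474) = 1.08 mol.
Isothermal: T stays 474 K; PV = const ⇒ V₂ = 4.63 L, P₂ = 924 kPa.
W = nRT ln(V₂/V₁) = 1.08×8.314×474×ln(0.145) = -8250 J.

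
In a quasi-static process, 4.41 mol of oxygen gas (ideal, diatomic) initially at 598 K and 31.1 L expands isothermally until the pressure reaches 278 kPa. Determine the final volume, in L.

P₁ = nRT₁/V₁ = 4.41×8.314×598/31.1 = 705 kPa.
Isothermal: T stays 598 K; PV = const ⇒ V₂ = 78.9 L, P₂ = 278 kPa.

78.9 L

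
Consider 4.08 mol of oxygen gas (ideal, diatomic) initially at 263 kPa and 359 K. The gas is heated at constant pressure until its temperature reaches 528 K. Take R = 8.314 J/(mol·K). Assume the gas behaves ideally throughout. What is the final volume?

V₁ = nRT₁/P₁ = 4.08×8.314×359/263 = 46.3 L.
Isobaric: P stays 263 kPa; V/T = const ⇒ T₂ = 528 K, V₂ = 68.1 L.

68.1 L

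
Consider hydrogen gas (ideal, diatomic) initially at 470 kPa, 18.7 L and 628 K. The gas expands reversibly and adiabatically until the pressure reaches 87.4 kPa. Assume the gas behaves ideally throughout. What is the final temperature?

388 K

Adiabatic: T₂/T₁ = (P₂/P₁)^((γ−1)/γ) ⇒ T₂ = 628×(0.186)^0.286 = 388 K; V₂ = 62.2 L.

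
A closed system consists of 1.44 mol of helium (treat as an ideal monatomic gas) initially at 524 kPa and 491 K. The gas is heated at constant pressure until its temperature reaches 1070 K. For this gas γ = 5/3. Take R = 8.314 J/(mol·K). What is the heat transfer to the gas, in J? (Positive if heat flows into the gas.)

17300 J

V₁ = nRT₁/P₁ = 1.44×8.314×491/524 = 11.2 L.
Isobaric: P stays 524 kPa; V/T = const ⇒ T₂ = 1070 K, V₂ = 24.4 L.
W = PΔV = 524×(24.4−11.2) kPa·L = 6930 J.
ΔU = nCvΔT = 1.44×12.5×(1070−491) = 10400 J.
Q = ΔU + W = nCpΔT = 17300 J.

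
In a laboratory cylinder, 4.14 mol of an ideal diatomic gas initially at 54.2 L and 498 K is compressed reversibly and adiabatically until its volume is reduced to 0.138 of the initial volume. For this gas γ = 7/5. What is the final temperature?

P₁ = nRT₁/V₁ = 4.14×8.314×498/54.2 = 316 kPa.
Adiabatic: TV^(γ−1) = const ⇒ T₂ = 498×(7.25)^0.400 = 1100 K; PV^γ = const ⇒ P₂ = 5060 kPa.

1100 K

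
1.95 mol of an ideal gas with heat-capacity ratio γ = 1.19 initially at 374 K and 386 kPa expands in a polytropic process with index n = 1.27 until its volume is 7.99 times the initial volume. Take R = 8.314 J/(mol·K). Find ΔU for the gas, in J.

V₁ = nRT₁/P₁ = 1.95×8.314×374/386 = 15.7 L.
Polytropic n=1.27: T₂ = T₁(V₁/V₂)^(n−1) = 374×(0.125)^0.27 = 213 K; P₂ = P₁(V₁/V₂)^n = 27.6 kPa.
For an ideal gas ΔU = nCvΔT with Cv = R/(γ−1) = 43.8 J/(mol·K).
ΔU = 1.95×43.8×(213−374) = -13700 J.

-13700 J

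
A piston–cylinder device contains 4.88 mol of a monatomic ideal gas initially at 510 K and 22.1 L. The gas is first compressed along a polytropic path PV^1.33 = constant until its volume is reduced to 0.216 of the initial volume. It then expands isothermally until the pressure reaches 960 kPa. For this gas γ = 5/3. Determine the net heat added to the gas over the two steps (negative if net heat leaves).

48200 J

P₁ = nRT₁/V₁ = 4.88×8.314×510/22.1 = 936 kPa.
Step 1 — Polytropic n=1.33: T₂ = T₁(V₁/V₂)^(n−1) = 510×(4.63)^0.33 = 846 K; P₂ = P₁(V₁/V₂)^n = 7190 kPa.
W = (P₁V₁−P₂V₂)/(n−1) = (936×22.1−7190×4.77)/0.33 = -41300 J.
ΔU = nCvΔT = 4.88×12.5×(846−510) = 20400 J.
Q = ΔU + W = -20800 J.
State after step 1: P = 7190 kPa, V = 4.77 L, T = 846 K.
Step 2 — Isothermal: T stays 846 K; PV = const ⇒ V₂ = 35.7 L, P₂ = 960 kPa.
ΔU = 0 (ideal gas, T constant).
W = nRT ln(V₂/V₁) = 4.88×8.314×846×ln(7.49) = 69100 J.
Q = ΔU + W = 69100 J.
Net over both steps: W = 27800 J, Q = 48200 J, ΔU = 20400 J.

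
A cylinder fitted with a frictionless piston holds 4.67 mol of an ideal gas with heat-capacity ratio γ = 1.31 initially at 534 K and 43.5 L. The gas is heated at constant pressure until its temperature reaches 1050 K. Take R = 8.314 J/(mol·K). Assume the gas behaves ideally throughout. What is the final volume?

85.5 L

P₁ = nRT₁/V₁ = 4.67×8.314×534/43.5 = 477 kPa.
Isobaric: P stays 477 kPa; V/T = const ⇒ T₂ = 1050 K, V₂ = 85.5 L.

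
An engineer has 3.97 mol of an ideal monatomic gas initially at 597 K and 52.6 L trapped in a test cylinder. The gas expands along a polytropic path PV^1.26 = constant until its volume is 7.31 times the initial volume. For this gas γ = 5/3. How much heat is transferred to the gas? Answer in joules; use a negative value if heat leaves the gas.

18700 J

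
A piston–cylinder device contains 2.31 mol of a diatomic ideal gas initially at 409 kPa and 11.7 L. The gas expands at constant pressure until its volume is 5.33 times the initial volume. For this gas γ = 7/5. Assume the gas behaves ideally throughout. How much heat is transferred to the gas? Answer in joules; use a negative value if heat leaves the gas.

72500 J

T₁ = P₁V₁/(nR) = 409×11.7/(2.31×8.314) = 249 K.
Isobaric: P stays 409 kPa; V/T = const ⇒ T₂ = 1330 K, V₂ = 62.4 L.
W = PΔV = 409×(62.4−11.7) kPa·L = 20700 J.
ΔU = nCvΔT = 2.31×20.8×(1330−249) = 51800 J.
Q = ΔU + W = nCpΔT = 72500 J.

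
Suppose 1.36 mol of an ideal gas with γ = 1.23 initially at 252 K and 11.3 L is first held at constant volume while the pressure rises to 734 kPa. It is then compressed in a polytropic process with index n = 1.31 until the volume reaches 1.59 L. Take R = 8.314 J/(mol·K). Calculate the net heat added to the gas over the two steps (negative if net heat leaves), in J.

P₁ = nRT₁/V₁ = 1.36×8.314×252/11.3 = 252 kPa.
Step 1 — Isochoric: V stays 11.3 L; P/T = const ⇒ T₂ = 734 K, P₂ = 734 kPa.
W = 0 (no volume change).
ΔU = nCvΔT = 1.36×36.1×(734−252) = 23700 J.
Q = ΔU = 23700 J.
State after step 1: P = 734 kPa, V = 11.3 L, T = 734 K.
Step 2 — Polytropic n=1.31: T₂ = T₁(V₁/V₂)^(n−1) = 734×(7.11)^0.31 = 1350 K; P₂ = P₁(V₁/V₂)^n = 9580 kPa.
W = (P₁V₁−P₂V₂)/(n−1) = (734×11.3−9580×1.59)/0.31 = -22400 J.
ΔU = nCvΔT = 1.36×36.1×(1350−734) = 30200 J.
Q = ΔU + W = 7790 J.
Net over both steps: W = -22400 J, Q = 31500 J, ΔU = 53800 J.

31500 J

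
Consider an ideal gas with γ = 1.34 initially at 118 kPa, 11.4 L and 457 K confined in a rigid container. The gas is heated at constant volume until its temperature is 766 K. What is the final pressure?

Isochoric: V stays 11.4 L; P/T = const ⇒ T₂ = 766 K, P₂ = 198 kPa.

198 kPa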